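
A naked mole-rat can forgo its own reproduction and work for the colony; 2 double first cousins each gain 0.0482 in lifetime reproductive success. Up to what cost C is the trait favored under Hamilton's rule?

r to a double first cousin = 0.25 (double first cousins share both grandparent pairs — four paths of length 4: r = 4·(1/2)^4 = 1/4).
Hamilton's rule: n·r·B > C, so the trait is favored while C < n·r·B = 2·0.25·0.0482 = 0.0241.

0.0241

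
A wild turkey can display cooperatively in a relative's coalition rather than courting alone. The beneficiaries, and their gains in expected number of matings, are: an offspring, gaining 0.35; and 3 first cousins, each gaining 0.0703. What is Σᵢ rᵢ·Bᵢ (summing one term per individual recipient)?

0.2013625

r to an offspring = 0.5 (one parent–offspring link: r = (1/2)^1 = 1/2).
r to a first cousin = 0.125 (first cousins share one grandparent pair — two paths of length 4: r = 2·(1/2)^4 = 1/8).
Summing one r·B term per recipient: 1·0.5·0.35 + 3·0.125·0.0703 = 0.2013625.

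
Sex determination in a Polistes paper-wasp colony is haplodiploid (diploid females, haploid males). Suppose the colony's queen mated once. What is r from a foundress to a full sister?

0.75

Haplodiploid full sisters inherit their father's entire haploid genome identically (contributing 1/2) and on average half of their mother's contribution (1/2 · 1/2 = 1/4); r = 1/2 + 1/4 = 3/4.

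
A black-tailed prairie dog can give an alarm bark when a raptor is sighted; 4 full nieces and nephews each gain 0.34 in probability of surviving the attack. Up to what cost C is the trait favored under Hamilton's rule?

r to a full niece or nephew = 0.25 (full aunt/uncle↔niece/nephew: two paths of length 3 through the shared grandparent pair: r = 2·(1/2)^3 = 1/4).
Hamilton's rule: n·r·B > C, so the trait is favored while C < n·r·B = 4·0.25·0.34 = 0.34.

0.34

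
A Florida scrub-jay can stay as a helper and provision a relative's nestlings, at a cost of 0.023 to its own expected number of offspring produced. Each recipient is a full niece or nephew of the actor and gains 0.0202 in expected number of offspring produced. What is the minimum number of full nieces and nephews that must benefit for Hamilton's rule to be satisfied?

r to a full niece or nephew = 0.25 (full aunt/uncle↔niece/nephew: two paths of length 3 through the shared grandparent pair: r = 2·(1/2)^3 = 1/4).
Hamilton's rule: n·r·B > C  ⇒  n > C/(r·B) = 0.023/(0.25·0.0202) = 4.554.
The smallest integer exceeding 4.554 is 5.

5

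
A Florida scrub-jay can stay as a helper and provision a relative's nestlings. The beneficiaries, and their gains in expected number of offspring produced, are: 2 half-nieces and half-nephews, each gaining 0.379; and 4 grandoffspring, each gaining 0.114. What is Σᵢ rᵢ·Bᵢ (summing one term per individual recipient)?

0.20875

r to a half-niece or half-nephew = 1/8 (half-aunt/uncle↔niece/nephew: one path of length 3: r = (1/2)^3 = 1/8).
r to a grandoffspring = 1/4 (two parent–offspring links: r = (1/2)^2 = 1/4).
Summing one r·B term per recipient: 2·0.125·0.379 + 4·0.25·0.114 = 0.20875.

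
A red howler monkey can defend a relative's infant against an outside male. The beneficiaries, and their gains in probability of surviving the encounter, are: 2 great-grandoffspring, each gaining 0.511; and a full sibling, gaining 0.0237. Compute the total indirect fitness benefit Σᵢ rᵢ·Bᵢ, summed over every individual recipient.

0.1396

r to a great-grandoffspring = 1/8 (three parent–offspring links: r = (1/2)^3 = 1/8).
r to a full sibling = 1/2 (full sibs share both parents — two paths of length 2: r = 2·(1/2)^2 = 1/2).
Summing one r·B term per recipient: 2·0.125·0.511 + 1·0.5·0.0237 = 0.1396.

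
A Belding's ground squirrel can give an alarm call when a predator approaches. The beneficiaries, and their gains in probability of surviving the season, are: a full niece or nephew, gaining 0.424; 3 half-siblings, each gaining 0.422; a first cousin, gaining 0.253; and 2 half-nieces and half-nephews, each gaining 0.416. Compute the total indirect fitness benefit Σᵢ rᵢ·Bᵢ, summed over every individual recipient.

0.558125

r to a full niece or nephew = 0.25 (full aunt/uncle↔niece/nephew: two paths of length 3 through the shared grandparent pair: r = 2·(1/2)^3 = 1/4).
r to a half-sibling = 0.25 (half-sibs share one parent — one path of length 2: r = (1/2)^2 = 1/4).
r to a first cousin = 1/8 (first cousins share one grandparent pair — two paths of length 4: r = 2·(1/2)^4 = 1/8).
r to a half-niece or half-nephew = 1/8 (half-aunt/uncle↔niece/nephew: one path of length 3: r = (1/2)^3 = 1/8).
Summing one r·B term per recipient: 1·0.25·0.424 + 3·0.25·0.422 + 1·0.125·0.253 + 2·0.125·0.416 = 0.558125.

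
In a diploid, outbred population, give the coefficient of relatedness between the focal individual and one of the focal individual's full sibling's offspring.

Each parent–offspring link contributes a factor of 1/2, and independent paths through distinct common ancestors add.
Full aunt/uncle↔niece/nephew: two paths of length 3 through the shared grandparent pair: r = 2·(1/2)^3 = 1/4.

0.25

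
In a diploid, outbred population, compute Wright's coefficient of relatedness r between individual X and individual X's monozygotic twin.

Each parent–offspring link contributes a factor of 1/2, and independent paths through distinct common ancestors add.
Monozygotic twins share every allele identical by descent: r = 1.

1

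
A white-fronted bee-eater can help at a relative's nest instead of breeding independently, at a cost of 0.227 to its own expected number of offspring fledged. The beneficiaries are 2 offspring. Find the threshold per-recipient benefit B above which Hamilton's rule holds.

r to an offspring = 0.5 (one parent–offspring link: r = (1/2)^1 = 1/2).
Hamilton's rule with n recipients of equal r: n·r·B > C, so B > C/(n·r) = 0.227/(2·0.5) = 0.227.

0.227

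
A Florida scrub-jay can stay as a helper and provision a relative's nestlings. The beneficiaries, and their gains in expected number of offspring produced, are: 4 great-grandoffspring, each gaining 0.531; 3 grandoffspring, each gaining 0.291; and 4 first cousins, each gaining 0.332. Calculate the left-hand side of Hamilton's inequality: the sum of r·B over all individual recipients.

0.64975

r to a great-grandoffspring = 0.125 (three parent–offspring links: r = (1/2)^3 = 1/8).
r to a grandoffspring = 0.25 (two parent–offspring links: r = (1/2)^2 = 1/4).
r to a first cousin = 0.125 (first cousins share one grandparent pair — two paths of length 4: r = 2·(1/2)^4 = 1/8).
Summing one r·B term per recipient: 4·0.125·0.531 + 3·0.25·0.291 + 4·0.125·0.332 = 0.64975.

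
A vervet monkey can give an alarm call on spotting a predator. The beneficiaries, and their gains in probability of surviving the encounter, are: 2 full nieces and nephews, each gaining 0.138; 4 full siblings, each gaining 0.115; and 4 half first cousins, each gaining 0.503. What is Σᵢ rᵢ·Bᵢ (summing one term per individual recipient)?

r to a full niece or nephew = 0.25 (full aunt/uncle↔niece/nephew: two paths of length 3 through the shared grandparent pair: r = 2·(1/2)^3 = 1/4).
r to a full sibling = 0.5 (full sibs share both parents — two paths of length 2: r = 2·(1/2)^2 = 1/2).
r to a half first cousin = 1/16 (half first cousins share one grandparent — one path of length 4: r = (1/2)^4 = 1/16).
Summing one r·B term per recipient: 2·0.25·0.138 + 4·0.5·0.115 + 4·0.0625·0.503 = 0.42475.

0.42475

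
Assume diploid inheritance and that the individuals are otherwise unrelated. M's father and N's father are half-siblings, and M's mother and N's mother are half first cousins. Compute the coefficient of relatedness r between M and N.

Relatedness sums over independent paths through distinct common ancestors.
M and N are related in two ways: half first cousins through their fathers (r = 1/16) and half second cousins through their mothers (r = 1/64).
r = 1/16 + 1/64 = 0.078125.

0.078125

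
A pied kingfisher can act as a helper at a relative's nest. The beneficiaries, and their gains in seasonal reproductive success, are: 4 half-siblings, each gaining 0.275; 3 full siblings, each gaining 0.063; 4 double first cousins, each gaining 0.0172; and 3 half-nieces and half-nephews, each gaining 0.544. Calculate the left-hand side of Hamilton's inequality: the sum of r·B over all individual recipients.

0.5907

r to a half-sibling = 0.25 (half-sibs share one parent — one path of length 2: r = (1/2)^2 = 1/4).
r to a full sibling = 1/2 (full sibs share both parents — two paths of length 2: r = 2·(1/2)^2 = 1/2).
r to a double first cousin = 1/4 (double first cousins share both grandparent pairs — four paths of length 4: r = 4·(1/2)^4 = 1/4).
r to a half-niece or half-nephew = 0.125 (half-aunt/uncle↔niece/nephew: one path of length 3: r = (1/2)^3 = 1/8).
Summing one r·B term per recipient: 4·0.25·0.275 + 3·0.5·0.063 + 4·0.25·0.0172 + 3·0.125·0.544 = 0.5907.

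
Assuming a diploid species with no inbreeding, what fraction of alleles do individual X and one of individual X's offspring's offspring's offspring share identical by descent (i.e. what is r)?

Each parent–offspring link contributes a factor of 1/2, and independent paths through distinct common ancestors add.
Three parent–offspring links: r = (1/2)^3 = 1/8.

0.125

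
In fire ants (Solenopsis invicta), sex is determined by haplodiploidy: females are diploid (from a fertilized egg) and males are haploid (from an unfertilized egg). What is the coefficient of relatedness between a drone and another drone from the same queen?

0.5

Haploid brothers each carry a random half of the queen's diploid genome, so on average they share half: r = 1/2.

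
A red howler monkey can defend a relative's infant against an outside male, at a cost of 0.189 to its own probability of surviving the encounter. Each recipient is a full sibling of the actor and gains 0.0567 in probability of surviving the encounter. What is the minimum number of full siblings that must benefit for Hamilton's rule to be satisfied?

7

r to a full sibling = 0.5 (full sibs share both parents — two paths of length 2: r = 2·(1/2)^2 = 1/2).
Hamilton's rule: n·r·B > C  ⇒  n > C/(r·B) = 0.189/(0.5·0.0567) = 6.667.
The smallest integer exceeding 6.667 is 7.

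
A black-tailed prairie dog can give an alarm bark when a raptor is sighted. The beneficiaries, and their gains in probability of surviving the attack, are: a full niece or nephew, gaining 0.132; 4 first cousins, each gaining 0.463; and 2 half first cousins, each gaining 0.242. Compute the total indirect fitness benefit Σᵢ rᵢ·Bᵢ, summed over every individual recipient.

r to a full niece or nephew = 1/4 (full aunt/uncle↔niece/nephew: two paths of length 3 through the shared grandparent pair: r = 2·(1/2)^3 = 1/4).
r to a first cousin = 0.125 (first cousins share one grandparent pair — two paths of length 4: r = 2·(1/2)^4 = 1/8).
r to a half first cousin = 1/16 (half first cousins share one grandparent — one path of length 4: r = (1/2)^4 = 1/16).
Summing one r·B term per recipient: 1·0.25·0.132 + 4·0.125·0.463 + 2·0.0625·0.242 = 0.29475.

0.29475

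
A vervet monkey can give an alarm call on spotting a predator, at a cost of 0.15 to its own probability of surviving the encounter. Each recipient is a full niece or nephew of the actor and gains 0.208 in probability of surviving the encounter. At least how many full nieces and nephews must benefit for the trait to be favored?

r to a full niece or nephew = 1/4 (full aunt/uncle↔niece/nephew: two paths of length 3 through the shared grandparent pair: r = 2·(1/2)^3 = 1/4).
Hamilton's rule: n·r·B > C  ⇒  n > C/(r·B) = 0.15/(0.25·0.208) = 2.885.
The smallest integer exceeding 2.885 is 3.

3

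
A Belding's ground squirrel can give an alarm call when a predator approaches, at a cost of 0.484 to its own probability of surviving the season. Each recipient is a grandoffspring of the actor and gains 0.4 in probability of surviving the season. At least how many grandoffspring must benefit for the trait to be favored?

r to a grandoffspring = 0.25 (two parent–offspring links: r = (1/2)^2 = 1/4).
Hamilton's rule: n·r·B > C  ⇒  n > C/(r·B) = 0.484/(0.25·0.4) = 4.84.
The smallest integer exceeding 4.84 is 5.

5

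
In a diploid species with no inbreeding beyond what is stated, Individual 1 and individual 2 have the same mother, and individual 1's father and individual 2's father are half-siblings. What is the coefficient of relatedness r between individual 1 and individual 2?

0.3125

Relatedness sums over independent paths through distinct common ancestors.
Individual 1 and individual 2 are related in two ways: half-sibs through their shared mother (r = 1/4) and half first cousins through their fathers (r = 1/16).
r = 1/4 + 1/16 = 5/16 = 0.3125.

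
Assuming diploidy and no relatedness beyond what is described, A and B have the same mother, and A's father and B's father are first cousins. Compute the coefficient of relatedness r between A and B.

Relatedness sums over independent paths through distinct common ancestors.
A and B are related in two ways: half-sibs through their shared mother (r = 1/4) and second cousins through their fathers (r = 1/32).
r = 1/4 + 1/32 = 9/32 = 0.28125.

0.28125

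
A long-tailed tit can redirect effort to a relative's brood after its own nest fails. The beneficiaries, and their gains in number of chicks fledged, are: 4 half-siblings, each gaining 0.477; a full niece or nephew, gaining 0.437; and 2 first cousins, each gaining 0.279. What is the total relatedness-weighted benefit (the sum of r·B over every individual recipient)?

0.656

r to a half-sibling = 0.25 (half-sibs share one parent — one path of length 2: r = (1/2)^2 = 1/4).
r to a full niece or nephew = 1/4 (full aunt/uncle↔niece/nephew: two paths of length 3 through the shared grandparent pair: r = 2·(1/2)^3 = 1/4).
r to a first cousin = 1/8 (first cousins share one grandparent pair — two paths of length 4: r = 2·(1/2)^4 = 1/8).
Summing one r·B term per recipient: 4·0.25·0.477 + 1·0.25·0.437 + 2·0.125·0.279 = 0.656.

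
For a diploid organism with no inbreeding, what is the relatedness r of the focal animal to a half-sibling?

0.25

Half-sibs share one parent — one path of length 2: r = (1/2)^2 = 1/4.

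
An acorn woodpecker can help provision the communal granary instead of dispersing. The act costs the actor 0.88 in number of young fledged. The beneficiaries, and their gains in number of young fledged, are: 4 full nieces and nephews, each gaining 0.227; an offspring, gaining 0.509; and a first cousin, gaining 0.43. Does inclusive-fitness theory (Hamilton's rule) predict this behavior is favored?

Hamilton's rule: the trait is favored when the sum of r·B over every recipient exceeds the actor's cost C.
r to a full niece or nephew = 0.25 (full aunt/uncle↔niece/nephew: two paths of length 3 through the shared grandparent pair: r = 2·(1/2)^3 = 1/4).
r to an offspring = 1/2 (one parent–offspring link: r = (1/2)^1 = 1/2).
r to a first cousin = 0.125 (first cousins share one grandparent pair — two paths of length 4: r = 2·(1/2)^4 = 1/8).
Summing one r·B term per recipient: 4·0.25·0.227 + 1·0.5·0.509 + 1·0.125·0.43 = 0.53525.
0.53525 < 0.88: the indirect benefit is less than the cost.

No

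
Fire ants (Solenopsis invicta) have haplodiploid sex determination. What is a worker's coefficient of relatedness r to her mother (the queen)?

0.5

One meiotic link between diploid queen and diploid daughter: r = 1/2.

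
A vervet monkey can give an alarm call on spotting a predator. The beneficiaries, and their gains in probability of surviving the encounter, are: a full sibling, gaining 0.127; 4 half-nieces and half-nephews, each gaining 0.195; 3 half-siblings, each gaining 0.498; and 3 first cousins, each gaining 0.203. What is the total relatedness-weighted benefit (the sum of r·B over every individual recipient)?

0.610625

r to a full sibling = 0.5 (full sibs share both parents — two paths of length 2: r = 2·(1/2)^2 = 1/2).
r to a half-niece or half-nephew = 1/8 (half-aunt/uncle↔niece/nephew: one path of length 3: r = (1/2)^3 = 1/8).
r to a half-sibling = 1/4 (half-sibs share one parent — one path of length 2: r = (1/2)^2 = 1/4).
r to a first cousin = 0.125 (first cousins share one grandparent pair — two paths of length 4: r = 2·(1/2)^4 = 1/8).
Summing one r·B term per recipient: 1·0.5·0.127 + 4·0.125·0.195 + 3·0.25·0.498 + 3·0.125·0.203 = 0.610625.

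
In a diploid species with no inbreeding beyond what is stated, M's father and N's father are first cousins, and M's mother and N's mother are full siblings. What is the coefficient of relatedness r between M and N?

0.15625

Independent pedigree routes through distinct common ancestors add.
M and N are related in two ways: second cousins through their fathers (r = 1/32) and first cousins through their mothers (r = 1/8).
r = 1/32 + 1/8 = 5/32 = 0.15625.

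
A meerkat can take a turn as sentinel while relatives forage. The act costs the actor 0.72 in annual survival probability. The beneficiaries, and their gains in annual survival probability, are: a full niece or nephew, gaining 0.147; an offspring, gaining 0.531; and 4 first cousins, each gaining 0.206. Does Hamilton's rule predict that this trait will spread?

No

Hamilton's rule: the trait is favored when the sum of r·B over every recipient exceeds the actor's cost C.
r to a full niece or nephew = 1/4 (full aunt/uncle↔niece/nephew: two paths of length 3 through the shared grandparent pair: r = 2·(1/2)^3 = 1/4).
r to an offspring = 1/2 (one parent–offspring link: r = (1/2)^1 = 1/2).
r to a first cousin = 0.125 (first cousins share one grandparent pair — two paths of length 4: r = 2·(1/2)^4 = 1/8).
Summing one r·B term per recipient: 1·0.25·0.147 + 1·0.5·0.531 + 4·0.125·0.206 = 0.40525.
0.40525 < 0.72: the indirect benefit is less than the cost.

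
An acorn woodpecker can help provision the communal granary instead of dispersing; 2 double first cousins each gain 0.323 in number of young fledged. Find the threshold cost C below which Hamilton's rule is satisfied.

0.1615

r to a double first cousin = 0.25 (double first cousins share both grandparent pairs — four paths of length 4: r = 4·(1/2)^4 = 1/4).
Hamilton's rule: n·r·B > C, so the trait is favored while C < n·r·B = 2·0.25·0.323 = 0.1615.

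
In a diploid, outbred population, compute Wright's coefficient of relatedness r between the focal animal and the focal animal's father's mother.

Each parent–offspring link contributes a factor of 1/2, and independent paths through distinct common ancestors add.
Two parent–offspring links: r = (1/2)^2 = 1/4.

0.25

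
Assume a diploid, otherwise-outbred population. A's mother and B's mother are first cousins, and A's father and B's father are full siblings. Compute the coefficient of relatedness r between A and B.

0.15625

Relatedness sums over independent paths through distinct common ancestors.
A and B are related in two ways: second cousins through their mothers (r = 1/32) and first cousins through their fathers (r = 1/8).
r = 1/32 + 1/8 = 5/32 = 0.15625.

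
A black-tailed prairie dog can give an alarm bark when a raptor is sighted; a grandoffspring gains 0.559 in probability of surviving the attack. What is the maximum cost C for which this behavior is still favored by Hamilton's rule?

0.13975

r to a grandoffspring = 1/4 (two parent–offspring links: r = (1/2)^2 = 1/4).
Hamilton's rule: n·r·B > C, so the trait is favored while C < n·r·B = 1·0.25·0.559 = 0.13975.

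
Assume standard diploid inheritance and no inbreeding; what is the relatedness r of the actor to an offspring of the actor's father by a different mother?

Each parent–offspring link contributes a factor of 1/2, and independent paths through distinct common ancestors add.
Half-sibs share one parent — one path of length 2: r = (1/2)^2 = 1/4.

0.25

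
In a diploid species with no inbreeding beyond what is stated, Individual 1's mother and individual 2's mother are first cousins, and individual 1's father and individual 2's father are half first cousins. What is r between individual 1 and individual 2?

0.046875

With two independent routes of shared ancestry, r is the sum of the two contributions.
Individual 1 and individual 2 are related in two ways: second cousins through their mothers (r = 1/32) and half second cousins through their fathers (r = 1/64).
r = 1/32 + 1/64 = 0.046875.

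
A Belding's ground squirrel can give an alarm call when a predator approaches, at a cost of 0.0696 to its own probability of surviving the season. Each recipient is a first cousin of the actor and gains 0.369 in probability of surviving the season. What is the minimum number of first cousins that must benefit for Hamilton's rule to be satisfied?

2

r to a first cousin = 0.125 (first cousins share one grandparent pair — two paths of length 4: r = 2·(1/2)^4 = 1/8).
Hamilton's rule: n·r·B > C  ⇒  n > C/(r·B) = 0.0696/(0.125·0.369) = 1.509.
The smallest integer exceeding 1.509 is 2.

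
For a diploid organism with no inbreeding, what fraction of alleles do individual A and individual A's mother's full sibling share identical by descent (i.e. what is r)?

Each parent–offspring link contributes a factor of 1/2, and independent paths through distinct common ancestors add.
Full aunt/uncle↔niece/nephew: two paths of length 3 through the shared grandparent pair: r = 2·(1/2)^3 = 1/4.

0.25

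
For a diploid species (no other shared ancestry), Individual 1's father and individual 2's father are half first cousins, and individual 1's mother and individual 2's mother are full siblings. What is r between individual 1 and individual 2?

0.140625

Relatedness sums over independent paths through distinct common ancestors.
Individual 1 and individual 2 are related in two ways: half second cousins through their fathers (r = 1/64) and first cousins through their mothers (r = 1/8).
r = 1/64 + 1/8 = 9/64 = 0.140625.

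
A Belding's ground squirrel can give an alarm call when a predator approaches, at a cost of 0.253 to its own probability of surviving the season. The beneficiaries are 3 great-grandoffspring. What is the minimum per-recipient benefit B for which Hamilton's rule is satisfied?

r to a great-grandoffspring = 1/8 (three parent–offspring links: r = (1/2)^3 = 1/8).
Hamilton's rule with n recipients of equal r: n·r·B > C, so B > C/(n·r) = 0.253/(3·0.125) = 0.6747.

0.6747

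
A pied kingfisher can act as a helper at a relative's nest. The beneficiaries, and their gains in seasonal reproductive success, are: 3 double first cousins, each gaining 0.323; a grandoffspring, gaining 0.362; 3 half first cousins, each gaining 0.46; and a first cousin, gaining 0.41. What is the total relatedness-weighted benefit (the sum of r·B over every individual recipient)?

r to a double first cousin = 0.25 (double first cousins share both grandparent pairs — four paths of length 4: r = 4·(1/2)^4 = 1/4).
r to a grandoffspring = 1/4 (two parent–offspring links: r = (1/2)^2 = 1/4).
r to a half first cousin = 1/16 (half first cousins share one grandparent — one path of length 4: r = (1/2)^4 = 1/16).
r to a first cousin = 1/8 (first cousins share one grandparent pair — two paths of length 4: r = 2·(1/2)^4 = 1/8).
Summing one r·B term per recipient: 3·0.25·0.323 + 1·0.25·0.362 + 3·0.0625·0.46 + 1·0.125·0.41 = 0.47025.

0.47025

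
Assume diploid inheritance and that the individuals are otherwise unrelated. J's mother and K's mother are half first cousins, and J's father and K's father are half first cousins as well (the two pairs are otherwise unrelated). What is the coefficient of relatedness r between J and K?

0.03125

Relatedness sums over independent paths through distinct common ancestors.
J and K are related in two ways: half second cousins through their mothers (r = 1/64) and half second cousins through their fathers (r = 1/64).
r = 1/64 + 1/64 = 1/32 = 0.03125.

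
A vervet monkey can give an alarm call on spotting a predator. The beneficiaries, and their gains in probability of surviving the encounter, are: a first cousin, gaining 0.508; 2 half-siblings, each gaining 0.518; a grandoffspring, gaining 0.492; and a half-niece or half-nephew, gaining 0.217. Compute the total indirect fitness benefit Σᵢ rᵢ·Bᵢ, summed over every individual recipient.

0.472625

r to a first cousin = 1/8 (first cousins share one grandparent pair — two paths of length 4: r = 2·(1/2)^4 = 1/8).
r to a half-sibling = 0.25 (half-sibs share one parent — one path of length 2: r = (1/2)^2 = 1/4).
r to a grandoffspring = 0.25 (two parent–offspring links: r = (1/2)^2 = 1/4).
r to a half-niece or half-nephew = 0.125 (half-aunt/uncle↔niece/nephew: one path of length 3: r = (1/2)^3 = 1/8).
Summing one r·B term per recipient: 1·0.125·0.508 + 2·0.25·0.518 + 1·0.25·0.492 + 1·0.125·0.217 = 0.472625.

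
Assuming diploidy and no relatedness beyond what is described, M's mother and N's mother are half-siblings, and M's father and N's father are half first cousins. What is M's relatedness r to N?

Independent pedigree routes through distinct common ancestors add.
M and N are related in two ways: half first cousins through their mothers (r = 1/16) and half second cousins through their fathers (r = 1/64).
r = 1/16 + 1/64 = 5/64 = 0.078125.

0.078125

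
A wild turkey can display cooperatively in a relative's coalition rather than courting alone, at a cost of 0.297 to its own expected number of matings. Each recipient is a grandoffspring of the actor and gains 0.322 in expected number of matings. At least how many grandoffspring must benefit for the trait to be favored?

4

r to a grandoffspring = 0.25 (two parent–offspring links: r = (1/2)^2 = 1/4).
Hamilton's rule: n·r·B > C  ⇒  n > C/(r·B) = 0.297/(0.25·0.322) = 3.689.
The smallest integer exceeding 3.689 is 4.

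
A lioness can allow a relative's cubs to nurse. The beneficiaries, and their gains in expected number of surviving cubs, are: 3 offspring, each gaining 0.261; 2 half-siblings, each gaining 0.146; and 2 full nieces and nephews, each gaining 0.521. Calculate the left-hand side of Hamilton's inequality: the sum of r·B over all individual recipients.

0.725

r to an offspring = 0.5 (one parent–offspring link: r = (1/2)^1 = 1/2).
r to a half-sibling = 1/4 (half-sibs share one parent — one path of length 2: r = (1/2)^2 = 1/4).
r to a full niece or nephew = 0.25 (full aunt/uncle↔niece/nephew: two paths of length 3 through the shared grandparent pair: r = 2·(1/2)^3 = 1/4).
Summing one r·B term per recipient: 3·0.5·0.261 + 2·0.25·0.146 + 2·0.25·0.521 = 0.725.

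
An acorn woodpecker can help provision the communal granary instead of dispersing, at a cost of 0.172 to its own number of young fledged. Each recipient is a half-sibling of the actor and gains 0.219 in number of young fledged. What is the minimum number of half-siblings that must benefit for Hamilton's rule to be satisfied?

r to a half-sibling = 0.25 (half-sibs share one parent — one path of length 2: r = (1/2)^2 = 1/4).
Hamilton's rule: n·r·B > C  ⇒  n > C/(r·B) = 0.172/(0.25·0.219) = 3.142.
The smallest integer exceeding 3.142 is 4.

4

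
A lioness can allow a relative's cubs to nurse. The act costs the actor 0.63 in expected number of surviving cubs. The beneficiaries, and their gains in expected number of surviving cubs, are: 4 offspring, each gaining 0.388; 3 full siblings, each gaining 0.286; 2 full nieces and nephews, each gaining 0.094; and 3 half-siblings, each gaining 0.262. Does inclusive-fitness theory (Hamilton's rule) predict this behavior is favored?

Yes

Hamilton's rule: the trait is favored when the sum of r·B over every recipient exceeds the actor's cost C.
r to an offspring = 0.5 (one parent–offspring link: r = (1/2)^1 = 1/2).
r to a full sibling = 0.5 (full sibs share both parents — two paths of length 2: r = 2·(1/2)^2 = 1/2).
r to a full niece or nephew = 1/4 (full aunt/uncle↔niece/nephew: two paths of length 3 through the shared grandparent pair: r = 2·(1/2)^3 = 1/4).
r to a half-sibling = 1/4 (half-sibs share one parent — one path of length 2: r = (1/2)^2 = 1/4).
Summing one r·B term per recipient: 4·0.5·0.388 + 3·0.5·0.286 + 2·0.25·0.094 + 3·0.25·0.262 = 1.4485.
1.4485 > 0.63: the indirect benefit exceeds the cost.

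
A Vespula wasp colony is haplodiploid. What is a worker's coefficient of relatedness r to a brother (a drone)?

Her haploid brother carries none of their father's genes and a random half of their mother's genome; that half matches the maternal half of her own genome with probability 1/2: r = 1/2 · 1/2 = 1/4.

0.25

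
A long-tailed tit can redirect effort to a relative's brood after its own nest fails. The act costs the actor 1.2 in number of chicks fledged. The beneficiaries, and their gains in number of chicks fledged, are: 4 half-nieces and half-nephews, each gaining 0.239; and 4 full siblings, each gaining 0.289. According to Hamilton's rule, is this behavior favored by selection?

No

Hamilton's rule: the trait is favored when the sum of r·B over every recipient exceeds the actor's cost C.
r to a half-niece or half-nephew = 1/8 (half-aunt/uncle↔niece/nephew: one path of length 3: r = (1/2)^3 = 1/8).
r to a full sibling = 0.5 (full sibs share both parents — two paths of length 2: r = 2·(1/2)^2 = 1/2).
Summing one r·B term per recipient: 4·0.125·0.239 + 4·0.5·0.289 = 0.6975.
0.6975 < 1.2: the indirect benefit is less than the cost.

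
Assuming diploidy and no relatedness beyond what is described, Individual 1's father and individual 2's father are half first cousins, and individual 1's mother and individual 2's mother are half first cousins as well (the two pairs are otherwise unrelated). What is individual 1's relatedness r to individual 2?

0.03125

With two independent routes of shared ancestry, r is the sum of the two contributions.
Individual 1 and individual 2 are related in two ways: half second cousins through their fathers (r = 1/64) and half second cousins through their mothers (r = 1/64).
r = 1/64 + 1/64 = 0.03125.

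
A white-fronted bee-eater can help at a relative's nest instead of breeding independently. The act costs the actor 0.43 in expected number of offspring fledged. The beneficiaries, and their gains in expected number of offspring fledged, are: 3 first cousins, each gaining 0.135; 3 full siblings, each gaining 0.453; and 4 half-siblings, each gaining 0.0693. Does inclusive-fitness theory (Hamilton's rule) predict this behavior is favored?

Hamilton's rule: the trait is favored when the sum of r·B over every recipient exceeds the actor's cost C.
r to a first cousin = 0.125 (first cousins share one grandparent pair — two paths of length 4: r = 2·(1/2)^4 = 1/8).
r to a full sibling = 1/2 (full sibs share both parents — two paths of length 2: r = 2·(1/2)^2 = 1/2).
r to a half-sibling = 0.25 (half-sibs share one parent — one path of length 2: r = (1/2)^2 = 1/4).
Summing one r·B term per recipient: 3·0.125·0.135 + 3·0.5·0.453 + 4·0.25·0.0693 = 0.799425.
0.799425 > 0.43: the indirect benefit exceeds the cost.

Yes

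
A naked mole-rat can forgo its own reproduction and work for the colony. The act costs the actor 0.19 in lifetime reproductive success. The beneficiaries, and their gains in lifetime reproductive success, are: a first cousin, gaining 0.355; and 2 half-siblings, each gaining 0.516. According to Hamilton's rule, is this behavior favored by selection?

Hamilton's rule: the trait is favored when the sum of r·B over every recipient exceeds the actor's cost C.
r to a first cousin = 1/8 (first cousins share one grandparent pair — two paths of length 4: r = 2·(1/2)^4 = 1/8).
r to a half-sibling = 0.25 (half-sibs share one parent — one path of length 2: r = (1/2)^2 = 1/4).
Summing one r·B term per recipient: 1·0.125·0.355 + 2·0.25·0.516 = 0.302375.
0.302375 > 0.19: the indirect benefit exceeds the cost.

Yes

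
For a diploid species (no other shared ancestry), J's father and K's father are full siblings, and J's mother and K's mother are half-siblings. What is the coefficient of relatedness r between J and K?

With two independent routes of shared ancestry, r is the sum of the two contributions.
J and K are related in two ways: first cousins through their fathers (r = 1/8) and half first cousins through their mothers (r = 1/16).
r = 1/8 + 1/16 = 3/16 = 0.1875.

0.1875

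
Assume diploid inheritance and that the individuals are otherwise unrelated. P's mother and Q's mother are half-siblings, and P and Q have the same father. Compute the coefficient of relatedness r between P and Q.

Independent pedigree routes through distinct common ancestors add.
P and Q are related in two ways: half first cousins through their mothers (r = 1/16) and half-sibs through their shared father (r = 1/4).
r = 1/16 + 1/4 = 5/16 = 0.3125.

0.3125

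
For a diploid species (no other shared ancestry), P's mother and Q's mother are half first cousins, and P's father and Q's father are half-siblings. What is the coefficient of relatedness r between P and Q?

0.078125

With two independent routes of shared ancestry, r is the sum of the two contributions.
P and Q are related in two ways: half second cousins through their mothers (r = 1/64) and half first cousins through their fathers (r = 1/16).
r = 1/64 + 1/16 = 0.078125.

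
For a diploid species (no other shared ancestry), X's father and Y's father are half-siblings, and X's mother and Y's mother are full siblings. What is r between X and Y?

Wright's path rule: contributions from independent ancestry routes add.
X and Y are related in two ways: half first cousins through their fathers (r = 1/16) and first cousins through their mothers (r = 1/8).
r = 1/16 + 1/8 = 3/16 = 0.1875.

0.1875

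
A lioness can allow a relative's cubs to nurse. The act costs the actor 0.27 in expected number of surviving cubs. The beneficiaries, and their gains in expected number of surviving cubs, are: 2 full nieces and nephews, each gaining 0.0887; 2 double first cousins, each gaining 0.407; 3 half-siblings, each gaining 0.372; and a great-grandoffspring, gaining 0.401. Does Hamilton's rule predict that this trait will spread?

Hamilton's rule: the trait is favored when the sum of r·B over every recipient exceeds the actor's cost C.
r to a full niece or nephew = 0.25 (full aunt/uncle↔niece/nephew: two paths of length 3 through the shared grandparent pair: r = 2·(1/2)^3 = 1/4).
r to a double first cousin = 0.25 (double first cousins share both grandparent pairs — four paths of length 4: r = 4·(1/2)^4 = 1/4).
r to a half-sibling = 0.25 (half-sibs share one parent — one path of length 2: r = (1/2)^2 = 1/4).
r to a great-grandoffspring = 0.125 (three parent–offspring links: r = (1/2)^3 = 1/8).
Summing one r·B term per recipient: 2·0.25·0.0887 + 2·0.25·0.407 + 3·0.25·0.372 + 1·0.125·0.401 = 0.576975.
0.576975 > 0.27: the indirect benefit exceeds the cost.

Yes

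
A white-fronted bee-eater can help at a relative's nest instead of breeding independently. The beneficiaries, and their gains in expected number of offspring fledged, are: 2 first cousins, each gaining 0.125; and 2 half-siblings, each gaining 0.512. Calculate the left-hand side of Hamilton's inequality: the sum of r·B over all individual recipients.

r to a first cousin = 0.125 (first cousins share one grandparent pair — two paths of length 4: r = 2·(1/2)^4 = 1/8).
r to a half-sibling = 1/4 (half-sibs share one parent — one path of length 2: r = (1/2)^2 = 1/4).
Summing one r·B term per recipient: 2·0.125·0.125 + 2·0.25·0.512 = 0.28725.

0.28725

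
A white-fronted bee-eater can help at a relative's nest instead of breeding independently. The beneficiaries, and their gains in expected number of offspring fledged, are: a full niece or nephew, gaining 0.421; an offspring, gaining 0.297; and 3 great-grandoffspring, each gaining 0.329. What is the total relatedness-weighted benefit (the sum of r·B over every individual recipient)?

r to a full niece or nephew = 0.25 (full aunt/uncle↔niece/nephew: two paths of length 3 through the shared grandparent pair: r = 2·(1/2)^3 = 1/4).
r to an offspring = 1/2 (one parent–offspring link: r = (1/2)^1 = 1/2).
r to a great-grandoffspring = 1/8 (three parent–offspring links: r = (1/2)^3 = 1/8).
Summing one r·B term per recipient: 1·0.25·0.421 + 1·0.5·0.297 + 3·0.125·0.329 = 0.377125.

0.377125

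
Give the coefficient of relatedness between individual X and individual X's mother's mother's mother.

Each parent–offspring link contributes a factor of 1/2, and independent paths through distinct common ancestors add.
Three parent–offspring links: r = (1/2)^3 = 1/8.

0.125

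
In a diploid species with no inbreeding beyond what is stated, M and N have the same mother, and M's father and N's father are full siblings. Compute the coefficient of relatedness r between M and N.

0.375

Wright's path rule: contributions from independent ancestry routes add.
M and N are related in two ways: half-sibs through their shared mother (r = 1/4) and first cousins through their fathers (r = 1/8).
r = 1/4 + 1/8 = 0.375.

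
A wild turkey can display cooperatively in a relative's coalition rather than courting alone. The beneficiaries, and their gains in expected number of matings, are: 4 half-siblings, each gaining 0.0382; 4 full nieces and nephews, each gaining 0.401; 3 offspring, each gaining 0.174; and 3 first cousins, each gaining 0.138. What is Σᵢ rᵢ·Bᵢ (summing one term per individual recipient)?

0.75195

r to a half-sibling = 1/4 (half-sibs share one parent — one path of length 2: r = (1/2)^2 = 1/4).
r to a full niece or nephew = 0.25 (full aunt/uncle↔niece/nephew: two paths of length 3 through the shared grandparent pair: r = 2·(1/2)^3 = 1/4).
r to an offspring = 1/2 (one parent–offspring link: r = (1/2)^1 = 1/2).
r to a first cousin = 0.125 (first cousins share one grandparent pair — two paths of length 4: r = 2·(1/2)^4 = 1/8).
Summing one r·B term per recipient: 4·0.25·0.0382 + 4·0.25·0.401 + 3·0.5·0.174 + 3·0.125·0.138 = 0.75195.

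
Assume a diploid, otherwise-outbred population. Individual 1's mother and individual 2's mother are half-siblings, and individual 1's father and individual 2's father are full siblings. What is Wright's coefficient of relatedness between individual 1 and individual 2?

Relatedness sums over independent paths through distinct common ancestors.
Individual 1 and individual 2 are related in two ways: half first cousins through their mothers (r = 1/16) and first cousins through their fathers (r = 1/8).
r = 1/16 + 1/8 = 0.1875.

0.1875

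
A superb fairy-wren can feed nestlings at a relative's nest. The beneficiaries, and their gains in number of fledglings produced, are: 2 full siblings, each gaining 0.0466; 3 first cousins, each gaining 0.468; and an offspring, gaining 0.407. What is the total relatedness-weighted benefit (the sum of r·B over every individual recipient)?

0.4256

r to a full sibling = 0.5 (full sibs share both parents — two paths of length 2: r = 2·(1/2)^2 = 1/2).
r to a first cousin = 0.125 (first cousins share one grandparent pair — two paths of length 4: r = 2·(1/2)^4 = 1/8).
r to an offspring = 0.5 (one parent–offspring link: r = (1/2)^1 = 1/2).
Summing one r·B term per recipient: 2·0.5·0.0466 + 3·0.125·0.468 + 1·0.5·0.407 = 0.4256.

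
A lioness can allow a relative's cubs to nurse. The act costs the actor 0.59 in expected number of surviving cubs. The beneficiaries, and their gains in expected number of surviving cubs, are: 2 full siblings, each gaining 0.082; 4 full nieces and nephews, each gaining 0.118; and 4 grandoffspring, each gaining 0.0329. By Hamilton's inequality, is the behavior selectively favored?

No

Hamilton's rule: the trait is favored when the sum of r·B over every recipient exceeds the actor's cost C.
r to a full sibling = 0.5 (full sibs share both parents — two paths of length 2: r = 2·(1/2)^2 = 1/2).
r to a full niece or nephew = 0.25 (full aunt/uncle↔niece/nephew: two paths of length 3 through the shared grandparent pair: r = 2·(1/2)^3 = 1/4).
r to a grandoffspring = 0.25 (two parent–offspring links: r = (1/2)^2 = 1/4).
Summing one r·B term per recipient: 2·0.5·0.082 + 4·0.25·0.118 + 4·0.25·0.0329 = 0.2329.
0.2329 < 0.59: the indirect benefit is less than the cost.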